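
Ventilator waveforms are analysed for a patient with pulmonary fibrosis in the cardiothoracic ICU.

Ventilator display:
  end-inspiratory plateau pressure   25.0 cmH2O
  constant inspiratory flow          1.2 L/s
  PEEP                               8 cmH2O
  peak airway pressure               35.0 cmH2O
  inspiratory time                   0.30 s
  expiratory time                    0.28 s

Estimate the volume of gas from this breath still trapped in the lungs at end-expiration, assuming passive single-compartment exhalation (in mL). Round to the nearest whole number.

74

Vt = flow × Ti = 1.2 L/s × 0.30 s × 1000 mL/L = 360.0 mL.
R = (PIP − Pplat)/V̇ = (35.0 − 25.0) / 1.2 = 10.0/1.2 = 8.333 cmH2O·s/L.
C = Vt/(Pplat − PEEP) = 360.0 / (25.0 − 8) = 360.0/17.0 = 21.176 mL/cmH2O.
τ = R × C = 8.333 × 0.02118 L/cmH2O = 0.1765 s.
Fraction remaining = e^(−Te/τ) = e^(−0.28/0.1765) = 0.2047.
Trapped volume = 360.0 × 0.2047 = 73.692 mL.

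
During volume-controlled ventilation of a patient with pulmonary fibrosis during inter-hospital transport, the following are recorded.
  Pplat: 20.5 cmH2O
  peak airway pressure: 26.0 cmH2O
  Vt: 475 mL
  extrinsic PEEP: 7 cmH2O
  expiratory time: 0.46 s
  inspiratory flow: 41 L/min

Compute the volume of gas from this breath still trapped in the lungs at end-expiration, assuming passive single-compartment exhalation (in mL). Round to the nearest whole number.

Flow: 41 L/min ÷ 60 = 0.6833 L/s.
R = (PIP − Pplat)/V̇ = (26.0 − 20.5) / 0.6833 = 5.5/0.6833 = 8.049 cmH2O·s/L.
C = Vt/(Pplat − PEEP) = 475.0 / (20.5 − 7) = 475.0/13.5 = 35.185 mL/cmH2O.
τ = R × C = 8.049 × 0.03519 L/cmH2O = 0.2832 s.
Fraction remaining = e^(−Te/τ) = e^(−0.46/0.2832) = 0.1971.
Trapped volume = 475.0 × 0.1971 = 93.623 mL.

94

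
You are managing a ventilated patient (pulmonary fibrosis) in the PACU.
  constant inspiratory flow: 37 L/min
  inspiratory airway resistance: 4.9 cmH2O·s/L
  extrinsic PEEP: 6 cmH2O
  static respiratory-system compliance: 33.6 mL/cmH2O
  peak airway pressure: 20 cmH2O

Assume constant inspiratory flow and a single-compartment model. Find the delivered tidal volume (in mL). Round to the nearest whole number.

Flow: 37 L/min ÷ 60 = 0.6167 L/s.
Equation of motion (constant flow): PIP = Vt/C + R·V̇ + PEEP.
Vt/C = PIP − R·V̇ − PEEP = 20 − 3.022 − 6 = 10.978 cmH2O.
Vt = C × 10.978 = 33.6 × 10.978 = 368.86 mL.

369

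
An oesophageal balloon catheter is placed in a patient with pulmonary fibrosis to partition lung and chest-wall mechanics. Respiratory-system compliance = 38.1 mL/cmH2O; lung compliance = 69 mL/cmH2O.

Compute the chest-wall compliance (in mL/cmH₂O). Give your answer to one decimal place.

85.1

1/Ccw = 1/Crs − 1/CL.
1/Ccw = 1/38.1 − 1/69 = 0.01175.
Ccw = 85.106 mL/cmH2O.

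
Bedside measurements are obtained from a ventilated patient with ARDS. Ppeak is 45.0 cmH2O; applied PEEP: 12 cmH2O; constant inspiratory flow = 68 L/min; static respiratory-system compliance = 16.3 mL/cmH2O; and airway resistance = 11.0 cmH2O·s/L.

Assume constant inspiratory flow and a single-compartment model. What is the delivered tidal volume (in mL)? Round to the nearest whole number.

Flow: 68 L/min ÷ 60 = 1.1333 L/s.
Equation of motion (constant flow): PIP = Vt/C + R·V̇ + PEEP.
Vt/C = PIP − R·V̇ − PEEP = 45.0 − 12.466 − 12 = 20.534 cmH2O.
Vt = C × 20.534 = 16.3 × 20.534 = 334.7 mL.

335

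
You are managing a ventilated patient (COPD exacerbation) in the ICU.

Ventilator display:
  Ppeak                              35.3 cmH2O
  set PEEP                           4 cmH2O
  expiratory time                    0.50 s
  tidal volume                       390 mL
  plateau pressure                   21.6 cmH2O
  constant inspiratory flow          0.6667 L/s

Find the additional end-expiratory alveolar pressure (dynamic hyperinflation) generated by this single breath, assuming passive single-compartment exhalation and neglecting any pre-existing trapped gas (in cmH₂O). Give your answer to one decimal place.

R = (PIP − Pplat)/V̇ = (35.3 − 21.6) / 0.6667 = 13.7/0.6667 = 20.549 cmH2O·s/L.
C = Vt/(Pplat − PEEP) = 390.0 / (21.6 − 4) = 390.0/17.6 = 22.159 mL/cmH2O.
τ = R × C = 20.549 × 0.02216 L/cmH2O = 0.4554 s.
Fraction remaining = e^(−Te/τ) = e^(−0.50/0.4554) = 0.3336; trapped volume = 390.0 × 0.3336 = 130.1 mL.
Additional alveolar pressure from trapping ≈ V_trapped / C = 130.1 / 22.159 = 5.871 cmH2O.

5.9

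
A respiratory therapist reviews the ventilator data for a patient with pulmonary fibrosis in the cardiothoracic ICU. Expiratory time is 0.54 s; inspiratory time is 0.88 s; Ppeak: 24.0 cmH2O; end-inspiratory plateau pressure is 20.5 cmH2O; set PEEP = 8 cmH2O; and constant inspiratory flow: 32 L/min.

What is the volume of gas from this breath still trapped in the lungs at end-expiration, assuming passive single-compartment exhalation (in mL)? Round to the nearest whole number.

52

Flow: 32 L/min ÷ 60 = 0.5333 L/s.
Vt = flow × Ti = 0.5333 L/s × 0.88 s × 1000 mL/L = 469.3 mL.
R = (PIP − Pplat)/V̇ = (24.0 − 20.5) / 0.5333 = 3.5/0.5333 = 6.563 cmH2O·s/L.
C = Vt/(Pplat − PEEP) = 469.3 / (20.5 − 8) = 469.3/12.5 = 37.544 mL/cmH2O.
τ = R × C = 6.563 × 0.03754 L/cmH2O = 0.2464 s.
Fraction remaining = e^(−Te/τ) = e^(−0.54/0.2464) = 0.1117.
Trapped volume = 469.3 × 0.1117 = 52.421 mL.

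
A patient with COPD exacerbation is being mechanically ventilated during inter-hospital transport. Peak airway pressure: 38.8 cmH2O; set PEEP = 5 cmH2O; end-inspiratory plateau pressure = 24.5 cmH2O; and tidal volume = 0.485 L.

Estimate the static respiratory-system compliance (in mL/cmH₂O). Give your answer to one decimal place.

24.9

Cstat = Vt / (Pplat − PEEP) = 485 / (24.5 − 5) = 485 / 19.5 = 24.872 mL/cmH2O.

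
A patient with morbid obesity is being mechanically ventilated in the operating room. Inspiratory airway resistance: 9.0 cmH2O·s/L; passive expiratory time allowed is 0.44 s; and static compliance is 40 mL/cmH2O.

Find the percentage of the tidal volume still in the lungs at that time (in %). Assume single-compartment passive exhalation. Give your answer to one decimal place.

τ = R × C = 9.0 × 40 mL/cmH2O = 9.0 × 0.040 L/cmH2O = 0.36 s.
Passive exhalation: V(t)/V₀ = e^(−t/τ) = e^(−0.44/0.36) = 0.2946.
Fraction remaining = 0.2946 → 29.46%.

29.5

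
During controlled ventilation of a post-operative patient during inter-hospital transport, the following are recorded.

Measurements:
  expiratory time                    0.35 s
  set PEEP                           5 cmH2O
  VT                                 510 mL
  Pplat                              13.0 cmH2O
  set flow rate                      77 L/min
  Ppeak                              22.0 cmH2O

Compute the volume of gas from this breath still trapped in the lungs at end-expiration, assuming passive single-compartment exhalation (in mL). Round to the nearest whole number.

233

Flow: 77 L/min ÷ 60 = 1.2833 L/s.
R = (PIP − Pplat)/V̇ = (22.0 − 13.0) / 1.2833 = 9.0/1.2833 = 7.013 cmH2O·s/L.
C = Vt/(Pplat − PEEP) = 510.0 / (13.0 − 5) = 510.0/8.0 = 63.75 mL/cmH2O.
τ = R × C = 7.013 × 0.06375 L/cmH2O = 0.4471 s.
Fraction remaining = e^(−Te/τ) = e^(−0.35/0.4471) = 0.4571.
Trapped volume = 510.0 × 0.4571 = 233.12 mL.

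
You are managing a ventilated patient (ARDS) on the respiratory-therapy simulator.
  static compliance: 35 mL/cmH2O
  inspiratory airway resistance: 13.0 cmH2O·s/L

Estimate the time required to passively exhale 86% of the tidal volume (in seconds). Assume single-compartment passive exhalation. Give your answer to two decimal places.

0.89

τ = R × C = 13.0 × 35 mL/cmH2O = 13.0 × 0.035 L/cmH2O = 0.455 s.
Exhaled fraction f = 1 − e^(−t/τ) → t = −τ·ln(1 − f) = −0.455·ln(0.14) = 0.8946 s.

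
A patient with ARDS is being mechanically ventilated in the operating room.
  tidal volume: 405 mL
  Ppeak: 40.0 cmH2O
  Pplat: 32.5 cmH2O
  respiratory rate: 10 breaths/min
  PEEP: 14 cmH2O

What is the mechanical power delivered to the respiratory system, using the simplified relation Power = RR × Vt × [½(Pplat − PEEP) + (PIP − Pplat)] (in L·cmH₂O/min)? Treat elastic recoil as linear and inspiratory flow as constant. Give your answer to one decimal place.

67.8

Per-breath work = Vt × [½(Pplat−PEEP) + (PIP−Pplat)] = 0.405 × [0.5×18.5 + 7.5] = 0.405 × 16.75 = 6.784 L·cmH2O.
Power = 10 × 6.784 = 67.84 L·cmH2O/min.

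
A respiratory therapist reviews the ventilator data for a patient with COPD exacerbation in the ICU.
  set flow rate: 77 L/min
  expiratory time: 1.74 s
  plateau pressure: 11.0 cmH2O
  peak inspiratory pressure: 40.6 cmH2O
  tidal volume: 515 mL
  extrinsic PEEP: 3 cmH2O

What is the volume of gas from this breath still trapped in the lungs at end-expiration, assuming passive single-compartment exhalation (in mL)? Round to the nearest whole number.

Flow: 77 L/min ÷ 60 = 1.2833 L/s.
R = (PIP − Pplat)/V̇ = (40.6 − 11.0) / 1.2833 = 29.6/1.2833 = 23.066 cmH2O·s/L.
C = Vt/(Pplat − PEEP) = 515.0 / (11.0 − 3) = 515.0/8.0 = 64.375 mL/cmH2O.
τ = R × C = 23.066 × 0.06438 L/cmH2O = 1.485 s.
Fraction remaining = e^(−Te/τ) = e^(−1.74/1.485) = 0.3098.
Trapped volume = 515.0 × 0.3098 = 159.55 mL.

160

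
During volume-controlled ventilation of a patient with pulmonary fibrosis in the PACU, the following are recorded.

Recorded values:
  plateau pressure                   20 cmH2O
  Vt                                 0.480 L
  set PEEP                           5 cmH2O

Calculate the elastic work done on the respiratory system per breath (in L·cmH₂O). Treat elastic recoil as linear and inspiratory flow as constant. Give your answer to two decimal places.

3.60

Elastic work ≈ ½ × (Pplat − PEEP) × Vt = 0.5 × (20 − 5) × 0.480 L = 0.5 × 15.0 × 0.480 = 3.6 L·cmH2O.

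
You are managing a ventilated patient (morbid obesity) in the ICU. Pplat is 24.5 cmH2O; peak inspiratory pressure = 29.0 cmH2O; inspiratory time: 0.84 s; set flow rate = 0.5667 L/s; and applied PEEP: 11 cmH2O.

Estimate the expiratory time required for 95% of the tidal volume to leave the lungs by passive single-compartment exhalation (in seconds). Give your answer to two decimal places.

Vt = flow × Ti = 0.5667 L/s × 0.84 s × 1000 mL/L = 476.03 mL.
R = (PIP − Pplat)/V̇ = (29.0 − 24.5) / 0.5667 = 4.5/0.5667 = 7.941 cmH2O·s/L.
C = Vt/(Pplat − PEEP) = 476.03 / (24.5 − 11) = 476.03/13.5 = 35.261 mL/cmH2O.
τ = R × C = 7.941 × 0.03526 L/cmH2O = 0.28 s.
t = −τ·ln(1 − 0.95) = −0.28·ln(0.05) = 0.8388 s.

0.84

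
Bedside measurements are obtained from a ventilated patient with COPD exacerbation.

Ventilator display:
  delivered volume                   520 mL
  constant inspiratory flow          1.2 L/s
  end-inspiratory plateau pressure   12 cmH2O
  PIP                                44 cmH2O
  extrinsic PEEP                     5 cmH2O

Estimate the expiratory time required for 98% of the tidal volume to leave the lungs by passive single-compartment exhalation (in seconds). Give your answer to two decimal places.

7.75

R = (PIP − Pplat)/V̇ = (44 − 12) / 1.2 = 32.0/1.2 = 26.667 cmH2O·s/L.
C = Vt/(Pplat − PEEP) = 520.0 / (12 − 5) = 520.0/7.0 = 74.286 mL/cmH2O.
τ = R × C = 26.667 × 0.07429 L/cmH2O = 1.981 s.
t = −τ·ln(1 − 0.98) = −1.981·ln(0.02) = 7.75 s.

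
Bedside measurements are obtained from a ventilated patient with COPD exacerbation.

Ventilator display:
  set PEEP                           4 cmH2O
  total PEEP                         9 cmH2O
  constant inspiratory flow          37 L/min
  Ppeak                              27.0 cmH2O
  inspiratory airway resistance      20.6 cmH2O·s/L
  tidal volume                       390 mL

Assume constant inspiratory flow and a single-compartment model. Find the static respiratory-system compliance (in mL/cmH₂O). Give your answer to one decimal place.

Flow: 37 L/min ÷ 60 = 0.6167 L/s.
Total PEEP = 9 cmH2O (set 4 + intrinsic 5); this is the baseline alveolar pressure.
Equation of motion (constant flow): PIP = Vt/C + R·V̇ + PEEP.
Vt/C = PIP − R·V̇ − PEEP = 27.0 − 20.6×0.6167 − 9 = 27.0 − 12.704 − 9 = 5.296 cmH2O.
C = Vt / 5.296 = 390 / 5.296 = 73.64 mL/cmH2O.

73.6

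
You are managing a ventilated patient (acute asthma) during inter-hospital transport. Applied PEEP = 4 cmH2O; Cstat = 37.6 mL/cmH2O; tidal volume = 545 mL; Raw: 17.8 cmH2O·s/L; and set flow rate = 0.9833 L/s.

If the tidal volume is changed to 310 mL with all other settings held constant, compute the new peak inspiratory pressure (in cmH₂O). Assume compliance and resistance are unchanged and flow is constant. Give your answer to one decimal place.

29.7

PIP = Vt/C + R·V̇ + PEEP (constant-flow equation of motion).
Only the elastic term changes: ΔPIP = ΔVt / C = (310 − 545) / 37.6 = -6.25 cmH2O.
Original PIP = 545/37.6 + 17.8×0.9833 + 4 = 35.997 cmH2O; new PIP = 35.997 + (-6.25) = 29.747 cmH2O.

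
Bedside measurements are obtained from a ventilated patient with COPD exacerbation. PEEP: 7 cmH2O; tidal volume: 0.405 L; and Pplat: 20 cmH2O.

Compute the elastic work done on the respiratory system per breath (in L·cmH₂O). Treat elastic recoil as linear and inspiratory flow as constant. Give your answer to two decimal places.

2.63

Elastic work ≈ ½ × (Pplat − PEEP) × Vt = 0.5 × (20 − 7) × 0.405 L = 0.5 × 13.0 × 0.405 = 2.633 L·cmH2O.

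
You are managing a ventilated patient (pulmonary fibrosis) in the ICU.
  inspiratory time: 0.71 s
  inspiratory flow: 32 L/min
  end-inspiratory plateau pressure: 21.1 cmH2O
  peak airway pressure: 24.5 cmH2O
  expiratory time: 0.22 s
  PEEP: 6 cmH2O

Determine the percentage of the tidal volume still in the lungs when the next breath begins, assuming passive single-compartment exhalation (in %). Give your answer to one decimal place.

Flow: 32 L/min ÷ 60 = 0.5333 L/s.
Vt = flow × Ti = 0.5333 L/s × 0.71 s × 1000 mL/L = 378.64 mL.
R = (PIP − Pplat)/V̇ = (24.5 − 21.1) / 0.5333 = 3.4/0.5333 = 6.375 cmH2O·s/L.
C = Vt/(Pplat − PEEP) = 378.64 / (21.1 − 6) = 378.64/15.1 = 25.075 mL/cmH2O.
τ = R × C = 6.375 × 0.02508 L/cmH2O = 0.1599 s.
Fraction remaining at end-expiration = e^(−Te/τ) = e^(−0.22/0.1599) = 0.2526 → 25.26%.

25.3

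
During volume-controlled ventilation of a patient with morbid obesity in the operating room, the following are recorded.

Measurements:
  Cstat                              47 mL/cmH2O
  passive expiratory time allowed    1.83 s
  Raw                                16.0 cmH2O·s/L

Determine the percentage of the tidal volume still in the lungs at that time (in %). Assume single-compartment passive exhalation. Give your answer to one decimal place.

8.8

τ = R × C = 16.0 × 47 mL/cmH2O = 16.0 × 0.047 L/cmH2O = 0.752 s.
Passive exhalation: V(t)/V₀ = e^(−t/τ) = e^(−1.83/0.752) = 0.08773.
Fraction remaining = 0.08773 → 8.773%.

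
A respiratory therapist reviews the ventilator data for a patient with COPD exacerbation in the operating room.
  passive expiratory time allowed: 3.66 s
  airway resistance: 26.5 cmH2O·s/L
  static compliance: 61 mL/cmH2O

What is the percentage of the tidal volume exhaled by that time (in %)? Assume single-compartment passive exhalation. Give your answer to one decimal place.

τ = R × C = 26.5 × 61 mL/cmH2O = 26.5 × 0.061 L/cmH2O = 1.617 s.
Passive exhalation: V(t)/V₀ = e^(−t/τ) = e^(−3.66/1.617) = 0.104.
Fraction exhaled = 1 − 0.104 = 0.896 → 89.6%.

89.6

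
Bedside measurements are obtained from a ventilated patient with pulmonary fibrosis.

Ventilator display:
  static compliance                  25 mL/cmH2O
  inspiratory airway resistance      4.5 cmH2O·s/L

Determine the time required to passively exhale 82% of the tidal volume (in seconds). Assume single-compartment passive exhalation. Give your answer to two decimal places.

0.19

τ = R × C = 4.5 × 25 mL/cmH2O = 4.5 × 0.025 L/cmH2O = 0.1125 s.
Exhaled fraction f = 1 − e^(−t/τ) → t = −τ·ln(1 − f) = −0.1125·ln(0.18) = 0.1929 s.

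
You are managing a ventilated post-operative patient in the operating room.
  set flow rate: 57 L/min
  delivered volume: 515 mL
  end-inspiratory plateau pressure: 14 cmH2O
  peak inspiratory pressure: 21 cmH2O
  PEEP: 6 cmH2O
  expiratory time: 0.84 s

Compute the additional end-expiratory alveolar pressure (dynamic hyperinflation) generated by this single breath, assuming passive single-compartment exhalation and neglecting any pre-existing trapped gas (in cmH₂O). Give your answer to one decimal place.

Flow: 57 L/min ÷ 60 = 0.95 L/s.
R = (PIP − Pplat)/V̇ = (21 − 14) / 0.95 = 7.0/0.95 = 7.368 cmH2O·s/L.
C = Vt/(Pplat − PEEP) = 515.0 / (14 − 6) = 515.0/8.0 = 64.375 mL/cmH2O.
τ = R × C = 7.368 × 0.06438 L/cmH2O = 0.4744 s.
Fraction remaining = e^(−Te/τ) = e^(−0.84/0.4744) = 0.1702; trapped volume = 515.0 × 0.1702 = 87.653 mL.
Additional alveolar pressure from trapping ≈ V_trapped / C = 87.653 / 64.375 = 1.362 cmH2O.

1.4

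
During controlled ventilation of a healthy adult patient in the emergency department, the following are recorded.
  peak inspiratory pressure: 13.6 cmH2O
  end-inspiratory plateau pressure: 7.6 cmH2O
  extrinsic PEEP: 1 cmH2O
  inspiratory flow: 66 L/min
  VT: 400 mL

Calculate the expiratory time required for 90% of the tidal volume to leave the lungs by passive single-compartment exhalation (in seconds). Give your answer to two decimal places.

Flow: 66 L/min ÷ 60 = 1.1 L/s.
R = (PIP − Pplat)/V̇ = (13.6 − 7.6) / 1.1 = 6.0/1.1 = 5.455 cmH2O·s/L.
C = Vt/(Pplat − PEEP) = 400.0 / (7.6 − 1) = 400.0/6.6 = 60.606 mL/cmH2O.
τ = R × C = 5.455 × 0.06061 L/cmH2O = 0.3306 s.
t = −τ·ln(1 − 0.90) = −0.3306·ln(0.1) = 0.7612 s.

0.76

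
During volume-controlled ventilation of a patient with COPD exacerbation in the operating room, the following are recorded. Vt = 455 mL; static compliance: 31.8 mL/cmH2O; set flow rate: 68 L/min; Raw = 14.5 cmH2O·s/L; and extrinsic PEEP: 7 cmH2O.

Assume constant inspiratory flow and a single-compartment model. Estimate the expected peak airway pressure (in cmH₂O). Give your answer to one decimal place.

Flow: 68 L/min ÷ 60 = 1.1333 L/s.
Equation of motion (constant flow): PIP = Vt/C + R·V̇ + PEEP.
PIP = 455/31.8 + 14.5×1.1333 + 7 = 14.308 + 16.433 + 7 = 37.741 cmH2O.

37.7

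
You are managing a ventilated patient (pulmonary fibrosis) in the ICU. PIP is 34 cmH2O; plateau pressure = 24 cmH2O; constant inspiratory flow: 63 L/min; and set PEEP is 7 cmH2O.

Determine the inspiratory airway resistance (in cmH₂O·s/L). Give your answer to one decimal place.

Flow: 63 L/min ÷ 60 = 1.05 L/s.
Raw = (PIP − Pplat) / flow = (34 − 24) / 1.05 = 10.0 / 1.05 = 9.524 cmH2O·s/L.

9.5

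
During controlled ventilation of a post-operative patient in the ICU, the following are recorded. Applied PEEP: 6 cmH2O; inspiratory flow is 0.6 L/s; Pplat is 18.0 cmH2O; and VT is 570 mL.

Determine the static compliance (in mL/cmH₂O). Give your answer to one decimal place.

Cstat = Vt / (Pplat − PEEP) = 570 / (18.0 − 6) = 570 / 12.0 = 47.5 mL/cmH2O.

47.5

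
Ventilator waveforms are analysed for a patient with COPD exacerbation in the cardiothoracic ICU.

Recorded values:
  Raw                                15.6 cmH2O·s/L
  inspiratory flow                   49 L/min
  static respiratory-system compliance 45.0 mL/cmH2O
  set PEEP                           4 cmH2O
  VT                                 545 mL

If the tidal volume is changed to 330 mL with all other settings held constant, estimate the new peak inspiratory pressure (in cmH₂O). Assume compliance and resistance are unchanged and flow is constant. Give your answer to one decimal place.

24.1

Flow: 49 L/min ÷ 60 = 0.8167 L/s.
PIP = Vt/C + R·V̇ + PEEP (constant-flow equation of motion).
Only the elastic term changes: ΔPIP = ΔVt / C = (330 − 545) / 45.0 = -4.778 cmH2O.
Original PIP = 545/45.0 + 15.6×0.8167 + 4 = 28.852 cmH2O; new PIP = 28.852 + (-4.778) = 24.074 cmH2O.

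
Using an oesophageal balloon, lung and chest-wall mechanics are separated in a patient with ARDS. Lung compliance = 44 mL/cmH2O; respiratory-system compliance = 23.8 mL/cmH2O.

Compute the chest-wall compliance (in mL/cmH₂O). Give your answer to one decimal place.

51.8

1/Ccw = 1/Crs − 1/CL.
1/Ccw = 1/23.8 − 1/44 = 0.01929.
Ccw = 51.84 mL/cmH2O.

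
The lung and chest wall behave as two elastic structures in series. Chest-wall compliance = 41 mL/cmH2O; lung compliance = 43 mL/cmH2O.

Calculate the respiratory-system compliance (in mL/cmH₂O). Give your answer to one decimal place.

Lung and chest wall are elastances in series: 1/Crs = 1/CL + 1/Ccw.
1/Crs = 1/43 + 1/41 = 0.04765.
Crs = 20.986 mL/cmH2O.

21.0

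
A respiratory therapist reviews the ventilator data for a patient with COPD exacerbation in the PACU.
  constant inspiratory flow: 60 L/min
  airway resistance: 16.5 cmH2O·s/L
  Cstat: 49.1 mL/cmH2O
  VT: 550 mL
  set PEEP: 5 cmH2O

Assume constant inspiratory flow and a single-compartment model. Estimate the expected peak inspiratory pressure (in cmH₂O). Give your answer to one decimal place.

32.7

Flow: 60 L/min ÷ 60 = 1 L/s.
Equation of motion (constant flow): PIP = Vt/C + R·V̇ + PEEP.
PIP = 550/49.1 + 16.5×1 + 5 = 11.202 + 16.5 + 5 = 32.702 cmH2O.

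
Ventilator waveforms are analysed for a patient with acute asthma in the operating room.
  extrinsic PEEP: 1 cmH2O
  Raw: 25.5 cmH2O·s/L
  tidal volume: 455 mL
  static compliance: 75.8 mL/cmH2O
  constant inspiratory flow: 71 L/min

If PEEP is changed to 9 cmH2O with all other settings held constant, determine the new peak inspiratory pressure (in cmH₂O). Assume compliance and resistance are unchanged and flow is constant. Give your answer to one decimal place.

Flow: 71 L/min ÷ 60 = 1.1833 L/s.
PIP = Vt/C + R·V̇ + PEEP (constant-flow equation of motion).
Only the baseline term changes: ΔPIP = ΔPEEP = 9 − 1 = 8.0 cmH2O.
Original PIP = 455/75.8 + 25.5×1.1833 + 1 = 37.177 cmH2O; new PIP = 37.177 + (8.0) = 45.177 cmH2O.

45.2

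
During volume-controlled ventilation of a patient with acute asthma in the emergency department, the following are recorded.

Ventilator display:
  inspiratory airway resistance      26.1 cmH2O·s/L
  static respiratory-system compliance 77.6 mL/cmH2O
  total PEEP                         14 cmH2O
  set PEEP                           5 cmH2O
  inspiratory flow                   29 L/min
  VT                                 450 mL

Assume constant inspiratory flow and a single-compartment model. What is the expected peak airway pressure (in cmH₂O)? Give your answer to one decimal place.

Flow: 29 L/min ÷ 60 = 0.4833 L/s.
Total PEEP = 14 cmH2O (set 5 + intrinsic 9); this is the baseline alveolar pressure.
Equation of motion (constant flow): PIP = Vt/C + R·V̇ + PEEP.
PIP = 450/77.6 + 26.1×0.4833 + 14 = 5.799 + 12.614 + 14 = 32.413 cmH2O.

32.4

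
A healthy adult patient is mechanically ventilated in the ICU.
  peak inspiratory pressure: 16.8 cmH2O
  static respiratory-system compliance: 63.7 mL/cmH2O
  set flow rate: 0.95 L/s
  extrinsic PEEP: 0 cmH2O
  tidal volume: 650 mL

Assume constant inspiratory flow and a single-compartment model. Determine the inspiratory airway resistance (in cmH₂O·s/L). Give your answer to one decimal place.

Equation of motion (constant flow): PIP = Vt/C + R·V̇ + PEEP.
R·V̇ = PIP − Vt/C − PEEP = 16.8 − 650/63.7 − 0 = 16.8 − 10.204 − 0 = 6.596 cmH2O.
R = 6.596 / 0.95 = 6.943 cmH2O·s/L.

6.9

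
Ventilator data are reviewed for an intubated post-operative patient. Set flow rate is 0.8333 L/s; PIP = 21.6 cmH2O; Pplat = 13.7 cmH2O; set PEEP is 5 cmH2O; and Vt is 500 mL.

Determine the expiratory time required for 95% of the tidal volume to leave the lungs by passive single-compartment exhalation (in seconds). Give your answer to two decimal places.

R = (PIP − Pplat)/V̇ = (21.6 − 13.7) / 0.8333 = 7.9/0.8333 = 9.48 cmH2O·s/L.
C = Vt/(Pplat − PEEP) = 500.0 / (13.7 − 5) = 500.0/8.7 = 57.471 mL/cmH2O.
τ = R × C = 9.48 × 0.05747 L/cmH2O = 0.5448 s.
t = −τ·ln(1 − 0.95) = −0.5448·ln(0.05) = 1.632 s.

1.63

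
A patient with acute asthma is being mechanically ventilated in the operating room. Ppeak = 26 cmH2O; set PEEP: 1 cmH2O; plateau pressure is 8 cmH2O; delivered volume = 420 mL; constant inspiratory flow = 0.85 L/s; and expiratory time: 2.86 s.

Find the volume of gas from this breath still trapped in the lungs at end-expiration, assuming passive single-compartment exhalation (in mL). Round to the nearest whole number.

R = (PIP − Pplat)/V̇ = (26 − 8) / 0.85 = 18.0/0.85 = 21.176 cmH2O·s/L.
C = Vt/(Pplat − PEEP) = 420.0 / (8 − 1) = 420.0/7.0 = 60.0 mL/cmH2O.
τ = R × C = 21.176 × 0.06 L/cmH2O = 1.271 s.
Fraction remaining = e^(−Te/τ) = e^(−2.86/1.271) = 0.1054.
Trapped volume = 420.0 × 0.1054 = 44.268 mL.

44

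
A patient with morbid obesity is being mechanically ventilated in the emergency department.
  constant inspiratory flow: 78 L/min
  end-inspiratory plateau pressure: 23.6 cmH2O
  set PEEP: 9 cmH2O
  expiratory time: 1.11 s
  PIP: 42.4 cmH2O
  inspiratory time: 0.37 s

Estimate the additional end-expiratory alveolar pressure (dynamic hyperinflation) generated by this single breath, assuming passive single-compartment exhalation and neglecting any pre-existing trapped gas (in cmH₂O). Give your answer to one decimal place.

Flow: 78 L/min ÷ 60 = 1.3 L/s.
Vt = flow × Ti = 1.3 L/s × 0.37 s × 1000 mL/L = 481.0 mL.
R = (PIP − Pplat)/V̇ = (42.4 − 23.6) / 1.3 = 18.8/1.3 = 14.462 cmH2O·s/L.
C = Vt/(Pplat − PEEP) = 481.0 / (23.6 − 9) = 481.0/14.6 = 32.945 mL/cmH2O.
τ = R × C = 14.462 × 0.03295 L/cmH2O = 0.4765 s.
Fraction remaining = e^(−Te/τ) = e^(−1.11/0.4765) = 0.09735; trapped volume = 481.0 × 0.09735 = 46.825 mL.
Additional alveolar pressure from trapping ≈ V_trapped / C = 46.825 / 32.945 = 1.421 cmH2O.

1.4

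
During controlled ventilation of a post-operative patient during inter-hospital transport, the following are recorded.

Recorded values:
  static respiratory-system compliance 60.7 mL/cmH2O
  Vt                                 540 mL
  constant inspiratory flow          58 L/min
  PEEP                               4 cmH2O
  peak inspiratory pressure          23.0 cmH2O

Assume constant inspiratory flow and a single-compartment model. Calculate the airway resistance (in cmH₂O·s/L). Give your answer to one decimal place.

Flow: 58 L/min ÷ 60 = 0.9667 L/s.
Equation of motion (constant flow): PIP = Vt/C + R·V̇ + PEEP.
R·V̇ = PIP − Vt/C − PEEP = 23.0 − 540/60.7 − 4 = 23.0 − 8.896 − 4 = 10.104 cmH2O.
R = 10.104 / 0.9667 = 10.452 cmH2O·s/L.

10.5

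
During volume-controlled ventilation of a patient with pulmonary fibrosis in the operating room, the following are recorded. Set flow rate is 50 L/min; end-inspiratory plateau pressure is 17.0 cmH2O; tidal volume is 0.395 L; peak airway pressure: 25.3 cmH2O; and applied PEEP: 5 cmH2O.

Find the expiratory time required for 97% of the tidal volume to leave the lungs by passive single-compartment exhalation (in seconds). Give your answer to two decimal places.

Flow: 50 L/min ÷ 60 = 0.8333 L/s.
R = (PIP − Pplat)/V̇ = (25.3 − 17.0) / 0.8333 = 8.3/0.8333 = 9.96 cmH2O·s/L.
C = Vt/(Pplat − PEEP) = 395.0 / (17.0 − 5) = 395.0/12.0 = 32.917 mL/cmH2O.
τ = R × C = 9.96 × 0.03292 L/cmH2O = 0.3279 s.
t = −τ·ln(1 − 0.97) = −0.3279·ln(0.03) = 1.15 s.

1.15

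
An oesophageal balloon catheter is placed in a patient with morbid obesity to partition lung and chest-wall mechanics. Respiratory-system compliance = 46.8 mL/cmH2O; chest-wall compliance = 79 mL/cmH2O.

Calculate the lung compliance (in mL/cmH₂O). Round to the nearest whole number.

1/CL = 1/Crs − 1/Ccw.
1/CL = 1/46.8 − 1/79 = 0.008709.
CL = 114.82 mL/cmH2O.

115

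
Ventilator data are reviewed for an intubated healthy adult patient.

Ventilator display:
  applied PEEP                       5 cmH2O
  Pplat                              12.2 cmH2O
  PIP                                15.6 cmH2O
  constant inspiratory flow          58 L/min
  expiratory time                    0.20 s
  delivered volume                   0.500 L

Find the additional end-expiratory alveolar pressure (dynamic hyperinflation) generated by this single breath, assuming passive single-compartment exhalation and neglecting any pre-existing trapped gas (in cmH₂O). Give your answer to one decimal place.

Flow: 58 L/min ÷ 60 = 0.9667 L/s.
R = (PIP − Pplat)/V̇ = (15.6 − 12.2) / 0.9667 = 3.4/0.9667 = 3.517 cmH2O·s/L.
C = Vt/(Pplat − PEEP) = 500.0 / (12.2 − 5) = 500.0/7.2 = 69.444 mL/cmH2O.
τ = R × C = 3.517 × 0.06944 L/cmH2O = 0.2442 s.
Fraction remaining = e^(−Te/τ) = e^(−0.20/0.2442) = 0.4409; trapped volume = 500.0 × 0.4409 = 220.45 mL.
Additional alveolar pressure from trapping ≈ V_trapped / C = 220.45 / 69.444 = 3.175 cmH2O.

3.2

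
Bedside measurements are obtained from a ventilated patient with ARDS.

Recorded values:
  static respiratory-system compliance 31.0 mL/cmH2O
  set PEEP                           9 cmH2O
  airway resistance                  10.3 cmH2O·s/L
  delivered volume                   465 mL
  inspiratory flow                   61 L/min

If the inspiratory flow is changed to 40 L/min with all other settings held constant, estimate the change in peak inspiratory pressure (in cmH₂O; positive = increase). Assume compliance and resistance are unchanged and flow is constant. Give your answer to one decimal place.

-3.6

Flow: 61 L/min ÷ 60 = 1.0167 L/s.
New flow: 40 L/min ÷ 60 = 0.6667 L/s.
PIP = Vt/C + R·V̇ + PEEP (constant-flow equation of motion).
Only the resistive term changes: ΔPIP = R × ΔV̇ = 10.3 × (0.6667 − 1.0167) = 10.3 × -0.35 = -3.605 cmH2O.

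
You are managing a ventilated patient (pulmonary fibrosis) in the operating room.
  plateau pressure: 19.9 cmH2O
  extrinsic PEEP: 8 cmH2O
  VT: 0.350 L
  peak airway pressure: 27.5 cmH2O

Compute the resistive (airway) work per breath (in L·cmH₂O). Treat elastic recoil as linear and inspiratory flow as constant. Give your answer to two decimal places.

2.66

With constant inspiratory flow the resistive pressure is constant at PIP − Pplat = 27.5 − 19.9 = 7.6 cmH2O, so resistive work = 7.6 × 0.350 = 2.66 L·cmH2O.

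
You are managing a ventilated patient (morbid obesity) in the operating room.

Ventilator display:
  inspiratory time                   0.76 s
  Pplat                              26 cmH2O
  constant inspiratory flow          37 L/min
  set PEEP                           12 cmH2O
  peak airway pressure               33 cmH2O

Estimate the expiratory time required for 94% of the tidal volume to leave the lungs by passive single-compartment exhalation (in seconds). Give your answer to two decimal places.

Flow: 37 L/min ÷ 60 = 0.6167 L/s.
Vt = flow × Ti = 0.6167 L/s × 0.76 s × 1000 mL/L = 468.69 mL.
R = (PIP − Pplat)/V̇ = (33 − 26) / 0.6167 = 7.0/0.6167 = 11.351 cmH2O·s/L.
C = Vt/(Pplat − PEEP) = 468.69 / (26 − 12) = 468.69/14.0 = 33.478 mL/cmH2O.
τ = R × C = 11.351 × 0.03348 L/cmH2O = 0.38 s.
t = −τ·ln(1 − 0.94) = −0.38·ln(0.06) = 1.069 s.

1.07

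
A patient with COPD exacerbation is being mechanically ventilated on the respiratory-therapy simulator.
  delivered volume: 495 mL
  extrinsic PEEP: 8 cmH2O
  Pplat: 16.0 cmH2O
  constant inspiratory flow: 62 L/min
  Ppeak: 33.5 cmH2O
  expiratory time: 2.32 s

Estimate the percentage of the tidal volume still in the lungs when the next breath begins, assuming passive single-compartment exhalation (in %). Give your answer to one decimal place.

10.9

Flow: 62 L/min ÷ 60 = 1.0333 L/s.
R = (PIP − Pplat)/V̇ = (33.5 − 16.0) / 1.0333 = 17.5/1.0333 = 16.936 cmH2O·s/L.
C = Vt/(Pplat − PEEP) = 495.0 / (16.0 − 8) = 495.0/8.0 = 61.875 mL/cmH2O.
τ = R × C = 16.936 × 0.06188 L/cmH2O = 1.048 s.
Fraction remaining at end-expiration = e^(−Te/τ) = e^(−2.32/1.048) = 0.1093 → 10.93%.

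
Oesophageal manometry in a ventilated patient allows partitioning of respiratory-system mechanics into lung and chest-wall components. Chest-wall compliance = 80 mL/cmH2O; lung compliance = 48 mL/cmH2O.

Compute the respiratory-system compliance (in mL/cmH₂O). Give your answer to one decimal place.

Lung and chest wall are elastances in series: 1/Crs = 1/CL + 1/Ccw.
1/Crs = 1/48 + 1/80 = 0.03333.
Crs = 30.003 mL/cmH2O.

30.0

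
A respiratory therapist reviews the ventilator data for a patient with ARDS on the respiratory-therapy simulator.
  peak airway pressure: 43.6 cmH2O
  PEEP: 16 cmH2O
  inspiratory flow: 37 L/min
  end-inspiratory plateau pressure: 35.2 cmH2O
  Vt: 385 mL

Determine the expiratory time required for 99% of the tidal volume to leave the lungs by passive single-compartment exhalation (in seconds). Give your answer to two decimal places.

Flow: 37 L/min ÷ 60 = 0.6167 L/s.
R = (PIP − Pplat)/V̇ = (43.6 − 35.2) / 0.6167 = 8.4/0.6167 = 13.621 cmH2O·s/L.
C = Vt/(Pplat − PEEP) = 385.0 / (35.2 − 16) = 385.0/19.2 = 20.052 mL/cmH2O.
τ = R × C = 13.621 × 0.02005 L/cmH2O = 0.2731 s.
t = −τ·ln(1 − 0.99) = −0.2731·ln(0.01) = 1.258 s.

1.26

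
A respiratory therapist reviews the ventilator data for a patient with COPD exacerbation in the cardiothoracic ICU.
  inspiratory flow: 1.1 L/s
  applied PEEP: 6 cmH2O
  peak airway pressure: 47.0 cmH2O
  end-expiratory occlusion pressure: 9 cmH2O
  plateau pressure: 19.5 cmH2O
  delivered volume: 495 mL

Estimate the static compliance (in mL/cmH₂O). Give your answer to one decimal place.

End-expiratory occlusion gives total PEEP = 9 cmH2O (intrinsic PEEP = 9 − 6 = 3). Use total PEEP for the elastic gradient.
Cstat = Vt / (Pplat − PEEPtotal) = 495 / (19.5 − 9) = 495 / 10.5 = 47.143 mL/cmH2O.

47.1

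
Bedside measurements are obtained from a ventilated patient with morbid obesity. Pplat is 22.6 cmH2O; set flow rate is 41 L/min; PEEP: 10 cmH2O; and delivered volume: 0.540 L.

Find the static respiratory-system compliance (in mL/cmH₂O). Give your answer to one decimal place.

Cstat = Vt / (Pplat − PEEP) = 540 / (22.6 − 10) = 540 / 12.6 = 42.857 mL/cmH2O.

42.9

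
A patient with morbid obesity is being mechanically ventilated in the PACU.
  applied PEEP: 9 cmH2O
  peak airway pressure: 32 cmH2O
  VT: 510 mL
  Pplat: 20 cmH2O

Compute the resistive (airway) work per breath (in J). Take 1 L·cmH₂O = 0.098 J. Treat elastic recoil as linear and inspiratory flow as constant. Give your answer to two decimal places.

0.60

With constant inspiratory flow the resistive pressure is constant at PIP − Pplat = 32 − 20 = 12.0 cmH2O, so resistive work = 12.0 × 0.510 = 6.12 L·cmH2O.
× 0.098 J/(L·cmH2O) → 0.5998 J.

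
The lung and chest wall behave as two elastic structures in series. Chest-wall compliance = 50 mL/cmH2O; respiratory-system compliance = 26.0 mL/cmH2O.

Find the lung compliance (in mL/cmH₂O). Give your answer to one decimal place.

1/CL = 1/Crs − 1/Ccw.
1/CL = 1/26.0 − 1/50 = 0.01846.
CL = 54.171 mL/cmH2O.

54.2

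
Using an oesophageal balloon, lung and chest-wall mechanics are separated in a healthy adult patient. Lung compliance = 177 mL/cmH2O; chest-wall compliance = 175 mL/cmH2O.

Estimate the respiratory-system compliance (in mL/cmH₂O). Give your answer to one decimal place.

88.0

Lung and chest wall are elastances in series: 1/Crs = 1/CL + 1/Ccw.
1/Crs = 1/177 + 1/175 = 0.01136.
Crs = 88.028 mL/cmH2O.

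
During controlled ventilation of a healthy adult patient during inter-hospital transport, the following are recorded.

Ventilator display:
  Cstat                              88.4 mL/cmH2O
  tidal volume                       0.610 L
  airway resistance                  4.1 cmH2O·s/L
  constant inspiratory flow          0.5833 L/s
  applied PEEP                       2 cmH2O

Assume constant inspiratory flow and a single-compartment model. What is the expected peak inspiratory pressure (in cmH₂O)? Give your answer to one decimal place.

11.3

Equation of motion (constant flow): PIP = Vt/C + R·V̇ + PEEP.
PIP = 610/88.4 + 4.1×0.5833 + 2 = 6.9 + 2.392 + 2 = 11.292 cmH2O.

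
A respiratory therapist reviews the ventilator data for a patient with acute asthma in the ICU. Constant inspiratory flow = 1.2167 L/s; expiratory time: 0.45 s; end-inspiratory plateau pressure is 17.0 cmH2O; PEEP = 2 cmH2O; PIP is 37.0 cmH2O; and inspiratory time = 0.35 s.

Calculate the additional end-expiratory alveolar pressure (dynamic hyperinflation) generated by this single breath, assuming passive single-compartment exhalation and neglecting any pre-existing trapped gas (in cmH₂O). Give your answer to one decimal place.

Vt = flow × Ti = 1.2167 L/s × 0.35 s × 1000 mL/L = 425.85 mL.
R = (PIP − Pplat)/V̇ = (37.0 − 17.0) / 1.2167 = 20.0/1.2167 = 16.438 cmH2O·s/L.
C = Vt/(Pplat − PEEP) = 425.85 / (17.0 − 2) = 425.85/15.0 = 28.39 mL/cmH2O.
τ = R × C = 16.438 × 0.02839 L/cmH2O = 0.4667 s.
Fraction remaining = e^(−Te/τ) = e^(−0.45/0.4667) = 0.3813; trapped volume = 425.85 × 0.3813 = 162.38 mL.
Additional alveolar pressure from trapping ≈ V_trapped / C = 162.38 / 28.39 = 5.72 cmH2O.

5.7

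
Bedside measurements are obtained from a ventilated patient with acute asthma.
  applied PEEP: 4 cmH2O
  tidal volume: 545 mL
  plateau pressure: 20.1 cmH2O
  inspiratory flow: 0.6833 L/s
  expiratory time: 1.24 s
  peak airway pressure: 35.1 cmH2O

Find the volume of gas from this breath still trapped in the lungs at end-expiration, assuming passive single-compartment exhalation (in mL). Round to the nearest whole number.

103

R = (PIP − Pplat)/V̇ = (35.1 − 20.1) / 0.6833 = 15.0/0.6833 = 21.952 cmH2O·s/L.
C = Vt/(Pplat − PEEP) = 545.0 / (20.1 − 4) = 545.0/16.1 = 33.851 mL/cmH2O.
τ = R × C = 21.952 × 0.03385 L/cmH2O = 0.7431 s.
Fraction remaining = e^(−Te/τ) = e^(−1.24/0.7431) = 0.1885.
Trapped volume = 545.0 × 0.1885 = 102.73 mL.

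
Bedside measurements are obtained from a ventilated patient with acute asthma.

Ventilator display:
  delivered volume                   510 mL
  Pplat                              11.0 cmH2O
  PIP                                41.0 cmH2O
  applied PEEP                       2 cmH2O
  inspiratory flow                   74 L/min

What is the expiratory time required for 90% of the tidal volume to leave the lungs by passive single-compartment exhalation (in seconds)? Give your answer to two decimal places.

Flow: 74 L/min ÷ 60 = 1.2333 L/s.
R = (PIP − Pplat)/V̇ = (41.0 − 11.0) / 1.2333 = 30.0/1.2333 = 24.325 cmH2O·s/L.
C = Vt/(Pplat − PEEP) = 510.0 / (11.0 − 2) = 510.0/9.0 = 56.667 mL/cmH2O.
τ = R × C = 24.325 × 0.05667 L/cmH2O = 1.378 s.
t = −τ·ln(1 − 0.90) = −1.378·ln(0.1) = 3.173 s.

3.17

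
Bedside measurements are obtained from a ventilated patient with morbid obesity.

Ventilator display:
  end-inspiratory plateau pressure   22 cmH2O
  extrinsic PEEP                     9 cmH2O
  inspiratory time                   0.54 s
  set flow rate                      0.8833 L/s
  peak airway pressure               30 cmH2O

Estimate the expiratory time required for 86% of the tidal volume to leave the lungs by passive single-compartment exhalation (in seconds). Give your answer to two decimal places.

0.65

Vt = flow × Ti = 0.8833 L/s × 0.54 s × 1000 mL/L = 476.98 mL.
R = (PIP − Pplat)/V̇ = (30 − 22) / 0.8833 = 8.0/0.8833 = 9.057 cmH2O·s/L.
C = Vt/(Pplat − PEEP) = 476.98 / (22 − 9) = 476.98/13.0 = 36.691 mL/cmH2O.
τ = R × C = 9.057 × 0.03669 L/cmH2O = 0.3323 s.
t = −τ·ln(1 − 0.86) = −0.3323·ln(0.14) = 0.6533 s.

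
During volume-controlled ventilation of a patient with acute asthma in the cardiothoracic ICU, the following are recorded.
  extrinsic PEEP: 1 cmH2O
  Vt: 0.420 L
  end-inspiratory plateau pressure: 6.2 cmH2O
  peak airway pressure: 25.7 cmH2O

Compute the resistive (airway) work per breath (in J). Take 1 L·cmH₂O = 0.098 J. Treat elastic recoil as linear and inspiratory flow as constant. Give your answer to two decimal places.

0.80

With constant inspiratory flow the resistive pressure is constant at PIP − Pplat = 25.7 − 6.2 = 19.5 cmH2O, so resistive work = 19.5 × 0.420 = 8.19 L·cmH2O.
× 0.098 J/(L·cmH2O) → 0.8026 J.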